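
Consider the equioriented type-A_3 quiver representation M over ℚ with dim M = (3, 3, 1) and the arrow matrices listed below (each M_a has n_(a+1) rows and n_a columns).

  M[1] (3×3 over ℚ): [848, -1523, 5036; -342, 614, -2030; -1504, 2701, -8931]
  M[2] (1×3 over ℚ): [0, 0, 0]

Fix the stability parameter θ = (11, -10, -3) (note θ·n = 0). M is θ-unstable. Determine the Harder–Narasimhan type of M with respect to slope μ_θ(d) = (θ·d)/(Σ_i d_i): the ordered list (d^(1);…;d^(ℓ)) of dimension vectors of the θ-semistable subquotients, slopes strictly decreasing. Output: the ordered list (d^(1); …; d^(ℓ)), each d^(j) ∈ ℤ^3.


Via rank(M_{q-1}∘⋯∘M_p): M ≅ I[1,2]^3, I[3,3].
μ_θ-semistable layers: μ^(1)=1/2; μ^(2)=-3

((3, 3, 0); (0, 0, 1))


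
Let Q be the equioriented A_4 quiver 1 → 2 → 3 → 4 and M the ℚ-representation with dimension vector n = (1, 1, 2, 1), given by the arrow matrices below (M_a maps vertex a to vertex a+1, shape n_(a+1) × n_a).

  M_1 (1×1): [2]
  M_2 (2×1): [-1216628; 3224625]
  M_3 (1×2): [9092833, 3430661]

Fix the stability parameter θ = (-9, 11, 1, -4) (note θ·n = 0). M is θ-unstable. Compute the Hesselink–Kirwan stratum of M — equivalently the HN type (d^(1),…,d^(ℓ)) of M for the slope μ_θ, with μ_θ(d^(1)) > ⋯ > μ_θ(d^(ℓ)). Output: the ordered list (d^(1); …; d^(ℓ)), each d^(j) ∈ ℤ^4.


Interval decomposition of M: I[1,4], I[3,3].
HN type (ℓ=3): μ^(1)=8/3; μ^(2)=1; μ^(3)=-9

((0, 1, 1, 1); (0, 0, 1, 0); (1, 0, 0, 0))


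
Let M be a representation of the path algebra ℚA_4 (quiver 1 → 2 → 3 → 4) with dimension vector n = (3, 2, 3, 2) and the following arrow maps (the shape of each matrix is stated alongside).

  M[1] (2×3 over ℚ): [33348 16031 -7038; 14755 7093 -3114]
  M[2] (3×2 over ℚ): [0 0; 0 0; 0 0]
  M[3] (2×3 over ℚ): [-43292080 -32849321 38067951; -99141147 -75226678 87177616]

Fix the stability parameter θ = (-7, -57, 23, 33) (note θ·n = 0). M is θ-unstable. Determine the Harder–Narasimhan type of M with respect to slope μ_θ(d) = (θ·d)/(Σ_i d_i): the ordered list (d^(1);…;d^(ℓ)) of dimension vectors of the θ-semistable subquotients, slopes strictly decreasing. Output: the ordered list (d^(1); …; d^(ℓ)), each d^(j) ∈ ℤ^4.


Interval decomposition of M: I[1,1], I[1,2]^2, I[3,3], I[3,4]^2.
HN type (ℓ=4): μ^(1)=33; μ^(2)=23; μ^(3)=-7; μ^(4)=-32

((0, 0, 0, 2); (0, 0, 3, 0); (1, 0, 0, 0); (2, 2, 0, 0))


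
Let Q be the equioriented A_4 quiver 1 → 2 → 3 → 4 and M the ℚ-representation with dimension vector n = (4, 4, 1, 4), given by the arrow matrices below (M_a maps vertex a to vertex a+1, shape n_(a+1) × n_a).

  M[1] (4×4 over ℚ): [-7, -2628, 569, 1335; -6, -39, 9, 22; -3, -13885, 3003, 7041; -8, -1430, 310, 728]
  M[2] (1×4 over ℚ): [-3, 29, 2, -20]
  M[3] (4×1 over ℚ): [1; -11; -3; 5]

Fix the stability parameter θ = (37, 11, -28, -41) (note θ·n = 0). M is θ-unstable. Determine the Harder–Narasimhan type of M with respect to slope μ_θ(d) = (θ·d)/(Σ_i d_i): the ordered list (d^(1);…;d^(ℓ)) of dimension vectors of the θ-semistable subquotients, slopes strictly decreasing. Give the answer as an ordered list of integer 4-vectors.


Barcode: M ≅ I[1,1], I[1,2]^2, I[1,4], I[2,2], I[4,4]^3. HN layers by μ_θ (5 steps, strictly decreasing):
  μ^(1)=37; μ^(2)=24; μ^(3)=11; μ^(4)=-21/4; μ^(5)=-41

((1, 0, 0, 0); (2, 2, 0, 0); (0, 1, 0, 0); (1, 1, 1, 1); (0, 0, 0, 3))


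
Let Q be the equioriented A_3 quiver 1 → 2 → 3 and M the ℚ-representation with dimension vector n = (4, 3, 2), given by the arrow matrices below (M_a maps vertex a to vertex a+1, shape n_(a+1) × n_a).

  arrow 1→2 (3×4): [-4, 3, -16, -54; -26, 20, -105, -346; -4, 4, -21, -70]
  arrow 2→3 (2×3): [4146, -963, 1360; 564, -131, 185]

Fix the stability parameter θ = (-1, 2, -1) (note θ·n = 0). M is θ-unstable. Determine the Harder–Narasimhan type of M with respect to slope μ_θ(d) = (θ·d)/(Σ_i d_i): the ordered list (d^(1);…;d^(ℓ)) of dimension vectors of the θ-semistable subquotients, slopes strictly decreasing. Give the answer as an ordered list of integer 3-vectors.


Barcode: M ≅ I[1,1], I[1,2], I[1,3]^2. HN layers by μ_θ (3 steps, strictly decreasing):
  μ^(1)=2; μ^(2)=1/2; μ^(3)=-1

((0, 1, 0); (0, 2, 2); (4, 0, 0))


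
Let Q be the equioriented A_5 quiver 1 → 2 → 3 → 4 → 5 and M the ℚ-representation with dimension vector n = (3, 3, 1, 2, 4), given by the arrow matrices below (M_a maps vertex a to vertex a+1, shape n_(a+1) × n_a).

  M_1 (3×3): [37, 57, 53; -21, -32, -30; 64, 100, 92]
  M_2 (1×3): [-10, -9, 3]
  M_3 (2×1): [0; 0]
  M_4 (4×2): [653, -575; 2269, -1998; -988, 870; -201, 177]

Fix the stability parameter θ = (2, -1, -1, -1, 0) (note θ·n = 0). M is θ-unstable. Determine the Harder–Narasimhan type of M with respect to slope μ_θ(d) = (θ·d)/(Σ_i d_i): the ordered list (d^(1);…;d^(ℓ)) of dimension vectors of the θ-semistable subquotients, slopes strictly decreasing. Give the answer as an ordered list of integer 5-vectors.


Barcode: M ≅ I[1,1], I[1,2], I[1,3], I[2,2], I[4,5]^2, I[5,5]^2. HN layers by μ_θ (4 steps, strictly decreasing):
  μ^(1)=2; μ^(2)=1/2; μ^(3)=0; μ^(4)=-1

((1, 0, 0, 0, 0); (1, 1, 0, 0, 0); (1, 1, 1, 0, 4); (0, 1, 0, 2, 0))


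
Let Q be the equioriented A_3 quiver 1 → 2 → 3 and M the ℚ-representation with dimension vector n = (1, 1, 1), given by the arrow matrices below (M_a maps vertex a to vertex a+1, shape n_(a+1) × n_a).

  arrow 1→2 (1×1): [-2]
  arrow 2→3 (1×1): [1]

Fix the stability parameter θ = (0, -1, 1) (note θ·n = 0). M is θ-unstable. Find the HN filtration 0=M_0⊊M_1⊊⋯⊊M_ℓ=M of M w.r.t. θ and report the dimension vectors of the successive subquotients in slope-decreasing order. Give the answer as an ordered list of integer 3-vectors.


Via rank(M_{q-1}∘⋯∘M_p): M ≅ I[1,3].
μ_θ-semistable layers: μ^(1)=1; μ^(2)=-1/2

((0, 0, 1); (1, 1, 0))


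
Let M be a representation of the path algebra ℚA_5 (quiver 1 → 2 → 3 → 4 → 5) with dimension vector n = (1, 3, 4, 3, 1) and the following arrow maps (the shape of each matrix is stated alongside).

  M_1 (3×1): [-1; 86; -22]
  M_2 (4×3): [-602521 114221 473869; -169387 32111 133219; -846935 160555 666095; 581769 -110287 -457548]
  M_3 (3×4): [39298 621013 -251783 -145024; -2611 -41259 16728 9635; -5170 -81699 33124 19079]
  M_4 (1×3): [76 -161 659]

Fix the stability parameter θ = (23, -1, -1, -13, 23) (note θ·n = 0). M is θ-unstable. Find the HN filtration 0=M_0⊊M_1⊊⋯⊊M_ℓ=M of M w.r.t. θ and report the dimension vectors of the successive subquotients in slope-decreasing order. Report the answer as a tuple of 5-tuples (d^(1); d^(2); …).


Via rank(M_{q-1}∘⋯∘M_p): M ≅ I[1,5], I[2,2], I[2,4], I[3,3], I[3,4].
μ_θ-semistable layers: μ^(1)=23; μ^(2)=2; μ^(3)=-1; μ^(4)=-5; μ^(5)=-7

((0, 0, 0, 0, 1); (1, 1, 1, 1, 0); (0, 1, 1, 0, 0); (0, 1, 1, 1, 0); (0, 0, 1, 1, 0))


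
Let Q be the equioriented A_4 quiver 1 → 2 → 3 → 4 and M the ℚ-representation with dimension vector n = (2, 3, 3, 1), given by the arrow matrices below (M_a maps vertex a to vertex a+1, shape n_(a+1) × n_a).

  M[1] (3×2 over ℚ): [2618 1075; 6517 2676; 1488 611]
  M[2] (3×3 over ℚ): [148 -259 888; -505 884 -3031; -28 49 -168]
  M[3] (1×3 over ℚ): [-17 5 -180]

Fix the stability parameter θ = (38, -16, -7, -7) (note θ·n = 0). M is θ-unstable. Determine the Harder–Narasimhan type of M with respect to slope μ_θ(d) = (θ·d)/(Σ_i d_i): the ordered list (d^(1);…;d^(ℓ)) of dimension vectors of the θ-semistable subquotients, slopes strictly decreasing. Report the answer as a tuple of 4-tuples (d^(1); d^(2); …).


Via rank(M_{q-1}∘⋯∘M_p): M ≅ I[1,2], I[1,4], I[2,3], I[3,3].
μ_θ-semistable layers: μ^(1)=11; μ^(2)=2; μ^(3)=-7; μ^(4)=-16

((1, 1, 0, 0); (1, 1, 1, 1); (0, 0, 2, 0); (0, 1, 0, 0))


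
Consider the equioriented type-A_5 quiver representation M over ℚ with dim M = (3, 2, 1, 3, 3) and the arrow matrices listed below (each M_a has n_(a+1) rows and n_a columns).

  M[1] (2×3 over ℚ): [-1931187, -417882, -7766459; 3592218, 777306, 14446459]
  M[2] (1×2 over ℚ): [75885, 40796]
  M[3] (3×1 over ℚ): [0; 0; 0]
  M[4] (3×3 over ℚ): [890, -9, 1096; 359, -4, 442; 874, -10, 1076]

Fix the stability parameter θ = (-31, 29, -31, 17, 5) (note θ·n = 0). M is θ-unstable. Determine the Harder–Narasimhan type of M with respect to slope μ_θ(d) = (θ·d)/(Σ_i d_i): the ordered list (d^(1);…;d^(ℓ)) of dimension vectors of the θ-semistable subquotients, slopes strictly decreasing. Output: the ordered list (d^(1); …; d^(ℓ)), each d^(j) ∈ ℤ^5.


Barcode: M ≅ I[1,1], I[1,2], I[1,3], I[4,4], I[4,5]^2, I[5,5]. HN layers by μ_θ (6 steps, strictly decreasing):
  μ^(1)=29; μ^(2)=17; μ^(3)=11; μ^(4)=5; μ^(5)=-1; μ^(6)=-31

((0, 1, 0, 0, 0); (0, 0, 0, 1, 0); (0, 0, 0, 2, 2); (0, 0, 0, 0, 1); (0, 1, 1, 0, 0); (3, 0, 0, 0, 0))


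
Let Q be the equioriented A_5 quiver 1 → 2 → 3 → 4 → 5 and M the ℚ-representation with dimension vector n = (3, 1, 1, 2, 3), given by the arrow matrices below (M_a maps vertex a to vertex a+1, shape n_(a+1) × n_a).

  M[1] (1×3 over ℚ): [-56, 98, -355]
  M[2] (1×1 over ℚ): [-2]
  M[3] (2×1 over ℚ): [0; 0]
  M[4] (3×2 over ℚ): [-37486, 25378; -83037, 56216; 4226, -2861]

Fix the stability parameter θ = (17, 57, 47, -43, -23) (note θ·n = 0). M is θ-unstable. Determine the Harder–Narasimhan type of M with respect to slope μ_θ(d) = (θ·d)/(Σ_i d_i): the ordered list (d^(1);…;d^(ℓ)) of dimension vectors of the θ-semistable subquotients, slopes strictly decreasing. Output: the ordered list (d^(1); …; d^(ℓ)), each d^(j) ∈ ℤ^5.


Via rank(M_{q-1}∘⋯∘M_p): M ≅ I[1,1]^2, I[1,3], I[4,5]^2, I[5,5].
μ_θ-semistable layers: μ^(1)=52; μ^(2)=17; μ^(3)=-23; μ^(4)=-43

((0, 1, 1, 0, 0); (3, 0, 0, 0, 0); (0, 0, 0, 0, 3); (0, 0, 0, 2, 0))


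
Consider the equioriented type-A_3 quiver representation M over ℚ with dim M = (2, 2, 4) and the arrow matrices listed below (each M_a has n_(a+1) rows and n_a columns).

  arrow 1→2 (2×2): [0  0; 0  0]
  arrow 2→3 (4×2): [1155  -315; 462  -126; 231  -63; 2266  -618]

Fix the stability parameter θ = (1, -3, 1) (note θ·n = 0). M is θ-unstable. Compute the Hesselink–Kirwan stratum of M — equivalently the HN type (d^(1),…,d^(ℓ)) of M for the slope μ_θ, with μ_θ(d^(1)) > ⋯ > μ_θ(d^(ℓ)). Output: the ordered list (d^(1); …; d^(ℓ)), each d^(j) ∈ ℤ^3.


Via rank(M_{q-1}∘⋯∘M_p): M ≅ I[1,1]^2, I[2,2], I[2,3], I[3,3]^3.
μ_θ-semistable layers: μ^(1)=1; μ^(2)=-3

((2, 0, 4); (0, 2, 0))


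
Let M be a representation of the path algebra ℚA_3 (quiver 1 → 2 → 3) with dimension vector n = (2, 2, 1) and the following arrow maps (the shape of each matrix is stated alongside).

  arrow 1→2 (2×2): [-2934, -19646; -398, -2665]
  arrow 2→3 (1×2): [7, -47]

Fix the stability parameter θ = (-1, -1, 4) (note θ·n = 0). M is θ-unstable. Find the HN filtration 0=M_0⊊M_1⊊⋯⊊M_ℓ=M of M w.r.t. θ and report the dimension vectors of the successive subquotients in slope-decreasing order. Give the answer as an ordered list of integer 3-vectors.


Interval decomposition of M: I[1,2], I[1,3].
HN type (ℓ=2): μ^(1)=4; μ^(2)=-1

((0, 0, 1); (2, 2, 0))


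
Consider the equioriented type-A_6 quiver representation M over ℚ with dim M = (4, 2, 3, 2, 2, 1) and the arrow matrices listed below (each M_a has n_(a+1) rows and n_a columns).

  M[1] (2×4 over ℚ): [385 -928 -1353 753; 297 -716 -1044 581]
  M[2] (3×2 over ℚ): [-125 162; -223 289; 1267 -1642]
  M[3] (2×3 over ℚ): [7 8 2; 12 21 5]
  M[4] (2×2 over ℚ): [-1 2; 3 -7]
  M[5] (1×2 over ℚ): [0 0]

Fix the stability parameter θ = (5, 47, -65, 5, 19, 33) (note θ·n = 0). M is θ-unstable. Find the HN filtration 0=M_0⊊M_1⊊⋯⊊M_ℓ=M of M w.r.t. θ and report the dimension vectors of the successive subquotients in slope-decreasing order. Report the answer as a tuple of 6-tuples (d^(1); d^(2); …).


Barcode: M ≅ I[1,1]^2, I[1,5]^2, I[3,3], I[6,6]. HN layers by μ_θ (5 steps, strictly decreasing):
  μ^(1)=33; μ^(2)=19; μ^(3)=5; μ^(4)=-13/3; μ^(5)=-65

((0, 0, 0, 0, 0, 1); (0, 0, 0, 0, 2, 0); (2, 0, 0, 2, 0, 0); (2, 2, 2, 0, 0, 0); (0, 0, 1, 0, 0, 0))


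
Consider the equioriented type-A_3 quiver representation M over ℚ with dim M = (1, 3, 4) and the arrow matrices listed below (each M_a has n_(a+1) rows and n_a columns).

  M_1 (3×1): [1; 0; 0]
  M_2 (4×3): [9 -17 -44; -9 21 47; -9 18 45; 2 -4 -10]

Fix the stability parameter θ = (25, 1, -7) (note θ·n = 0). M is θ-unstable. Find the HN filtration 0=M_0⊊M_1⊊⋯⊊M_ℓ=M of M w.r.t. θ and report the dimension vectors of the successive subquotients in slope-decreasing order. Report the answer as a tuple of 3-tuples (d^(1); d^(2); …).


Via rank(M_{q-1}∘⋯∘M_p): M ≅ I[1,3], I[2,3]^2, I[3,3].
μ_θ-semistable layers: μ^(1)=19/3; μ^(2)=-3; μ^(3)=-7

((1, 1, 1); (0, 2, 2); (0, 0, 1))


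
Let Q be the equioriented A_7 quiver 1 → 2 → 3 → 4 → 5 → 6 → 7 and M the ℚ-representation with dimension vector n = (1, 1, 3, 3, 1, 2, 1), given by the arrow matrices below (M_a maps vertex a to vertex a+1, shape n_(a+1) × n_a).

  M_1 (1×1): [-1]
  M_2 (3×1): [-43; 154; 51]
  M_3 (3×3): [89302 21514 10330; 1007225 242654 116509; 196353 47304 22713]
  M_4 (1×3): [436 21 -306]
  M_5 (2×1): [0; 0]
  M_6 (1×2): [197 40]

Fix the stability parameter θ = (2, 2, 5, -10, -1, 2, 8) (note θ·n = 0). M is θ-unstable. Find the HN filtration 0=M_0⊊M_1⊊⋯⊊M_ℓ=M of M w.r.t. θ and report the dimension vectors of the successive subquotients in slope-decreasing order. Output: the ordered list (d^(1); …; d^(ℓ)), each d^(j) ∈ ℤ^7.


Via rank(M_{q-1}∘⋯∘M_p): M ≅ I[1,3], I[3,4], I[3,5], I[4,4], I[6,6], I[6,7].
μ_θ-semistable layers: μ^(1)=8; μ^(2)=5; μ^(3)=2; μ^(4)=-1; μ^(5)=-5/2; μ^(6)=-10

((0, 0, 0, 0, 0, 0, 1); (0, 0, 1, 0, 0, 0, 0); (1, 1, 0, 0, 0, 2, 0); (0, 0, 0, 0, 1, 0, 0); (0, 0, 2, 2, 0, 0, 0); (0, 0, 0, 1, 0, 0, 0))


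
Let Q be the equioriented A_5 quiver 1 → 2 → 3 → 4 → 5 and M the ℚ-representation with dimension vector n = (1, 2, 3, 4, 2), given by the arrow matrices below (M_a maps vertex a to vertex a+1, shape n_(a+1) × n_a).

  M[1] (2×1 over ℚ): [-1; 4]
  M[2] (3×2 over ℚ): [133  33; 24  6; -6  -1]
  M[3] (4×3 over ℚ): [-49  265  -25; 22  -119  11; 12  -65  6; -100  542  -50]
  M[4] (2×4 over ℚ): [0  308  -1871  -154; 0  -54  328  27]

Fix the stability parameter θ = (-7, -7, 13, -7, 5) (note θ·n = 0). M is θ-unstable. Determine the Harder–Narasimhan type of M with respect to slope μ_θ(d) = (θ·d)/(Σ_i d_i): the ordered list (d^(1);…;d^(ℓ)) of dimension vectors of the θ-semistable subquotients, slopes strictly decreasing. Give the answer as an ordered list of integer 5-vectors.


Via rank(M_{q-1}∘⋯∘M_p): M ≅ I[1,4], I[2,4], I[3,5], I[4,5].
μ_θ-semistable layers: μ^(1)=5; μ^(2)=3; μ^(3)=-7

((0, 0, 0, 0, 2); (0, 0, 3, 3, 0); (1, 2, 0, 1, 0))


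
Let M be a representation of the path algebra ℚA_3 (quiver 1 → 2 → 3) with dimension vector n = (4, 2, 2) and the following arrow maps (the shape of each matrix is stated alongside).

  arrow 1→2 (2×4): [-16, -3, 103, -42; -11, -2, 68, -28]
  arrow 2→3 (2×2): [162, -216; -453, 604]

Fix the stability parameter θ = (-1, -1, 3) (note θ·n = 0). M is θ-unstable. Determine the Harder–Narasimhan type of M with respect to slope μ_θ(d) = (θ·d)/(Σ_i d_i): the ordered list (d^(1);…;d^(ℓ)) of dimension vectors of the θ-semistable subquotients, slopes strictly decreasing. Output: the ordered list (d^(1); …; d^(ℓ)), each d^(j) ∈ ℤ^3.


Via rank(M_{q-1}∘⋯∘M_p): M ≅ I[1,1]^2, I[1,2], I[1,3], I[3,3].
μ_θ-semistable layers: μ^(1)=3; μ^(2)=-1

((0, 0, 2); (4, 2, 0))


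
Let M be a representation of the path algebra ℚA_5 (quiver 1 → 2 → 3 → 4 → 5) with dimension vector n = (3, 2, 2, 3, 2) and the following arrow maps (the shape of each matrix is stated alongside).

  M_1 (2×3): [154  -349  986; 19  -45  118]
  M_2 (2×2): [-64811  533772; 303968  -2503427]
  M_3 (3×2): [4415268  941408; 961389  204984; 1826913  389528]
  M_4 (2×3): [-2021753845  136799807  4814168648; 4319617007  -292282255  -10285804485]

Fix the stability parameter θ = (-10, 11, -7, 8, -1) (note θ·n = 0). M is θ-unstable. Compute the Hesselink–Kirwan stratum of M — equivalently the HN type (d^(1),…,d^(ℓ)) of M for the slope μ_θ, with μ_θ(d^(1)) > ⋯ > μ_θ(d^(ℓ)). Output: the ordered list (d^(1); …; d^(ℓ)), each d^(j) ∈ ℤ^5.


Interval decomposition of M: I[1,1], I[1,3], I[1,5], I[4,4], I[4,5].
HN type (ℓ=4): μ^(1)=8; μ^(2)=7/2; μ^(3)=2; μ^(4)=-10

((0, 0, 0, 1, 0); (0, 0, 0, 2, 2); (0, 2, 2, 0, 0); (3, 0, 0, 0, 0))


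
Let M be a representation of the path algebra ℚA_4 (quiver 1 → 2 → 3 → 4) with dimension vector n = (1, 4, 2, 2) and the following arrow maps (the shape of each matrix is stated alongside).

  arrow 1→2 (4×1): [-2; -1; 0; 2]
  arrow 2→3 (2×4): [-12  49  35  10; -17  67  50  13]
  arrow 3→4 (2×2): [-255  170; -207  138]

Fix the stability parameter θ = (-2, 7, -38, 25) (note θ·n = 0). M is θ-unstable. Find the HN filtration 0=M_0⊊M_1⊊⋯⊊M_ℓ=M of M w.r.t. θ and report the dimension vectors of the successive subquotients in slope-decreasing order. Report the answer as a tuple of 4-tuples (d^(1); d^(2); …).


Via rank(M_{q-1}∘⋯∘M_p): M ≅ I[1,4], I[2,2]^2, I[2,3], I[4,4].
μ_θ-semistable layers: μ^(1)=25; μ^(2)=7; μ^(3)=-11; μ^(4)=-31/2

((0, 0, 0, 2); (0, 2, 0, 0); (1, 1, 1, 0); (0, 1, 1, 0))


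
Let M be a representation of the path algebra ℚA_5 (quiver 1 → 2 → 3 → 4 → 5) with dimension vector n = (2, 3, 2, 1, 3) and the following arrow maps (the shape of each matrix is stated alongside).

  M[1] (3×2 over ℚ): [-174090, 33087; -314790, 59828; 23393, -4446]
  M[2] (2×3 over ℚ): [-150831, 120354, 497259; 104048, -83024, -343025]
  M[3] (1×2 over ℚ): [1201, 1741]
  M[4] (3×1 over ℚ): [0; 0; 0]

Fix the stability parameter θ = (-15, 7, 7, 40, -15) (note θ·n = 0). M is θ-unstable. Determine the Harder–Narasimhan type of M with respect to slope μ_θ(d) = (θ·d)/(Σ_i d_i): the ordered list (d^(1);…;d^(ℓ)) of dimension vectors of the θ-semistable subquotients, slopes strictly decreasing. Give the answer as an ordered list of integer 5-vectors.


Via rank(M_{q-1}∘⋯∘M_p): M ≅ I[1,3], I[1,4], I[2,2], I[5,5]^3.
μ_θ-semistable layers: μ^(1)=40; μ^(2)=7; μ^(3)=-15

((0, 0, 0, 1, 0); (0, 3, 2, 0, 0); (2, 0, 0, 0, 3))


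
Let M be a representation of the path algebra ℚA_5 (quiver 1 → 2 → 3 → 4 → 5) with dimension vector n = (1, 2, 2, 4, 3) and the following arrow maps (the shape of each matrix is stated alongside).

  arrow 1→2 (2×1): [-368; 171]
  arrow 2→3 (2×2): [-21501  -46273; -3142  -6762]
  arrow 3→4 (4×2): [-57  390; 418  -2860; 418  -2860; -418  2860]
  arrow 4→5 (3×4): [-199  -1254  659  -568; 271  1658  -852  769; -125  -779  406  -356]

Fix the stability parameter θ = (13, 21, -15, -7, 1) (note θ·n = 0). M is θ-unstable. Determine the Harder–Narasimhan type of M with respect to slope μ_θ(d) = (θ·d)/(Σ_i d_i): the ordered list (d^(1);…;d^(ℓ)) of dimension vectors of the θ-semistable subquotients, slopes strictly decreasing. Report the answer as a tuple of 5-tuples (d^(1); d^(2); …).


Barcode: M ≅ I[1,5], I[2,3], I[4,4], I[4,5]^2. HN layers by μ_θ (4 steps, strictly decreasing):
  μ^(1)=3; μ^(2)=13/5; μ^(3)=1; μ^(4)=-7

((0, 1, 1, 0, 0); (1, 1, 1, 1, 1); (0, 0, 0, 0, 2); (0, 0, 0, 3, 0))


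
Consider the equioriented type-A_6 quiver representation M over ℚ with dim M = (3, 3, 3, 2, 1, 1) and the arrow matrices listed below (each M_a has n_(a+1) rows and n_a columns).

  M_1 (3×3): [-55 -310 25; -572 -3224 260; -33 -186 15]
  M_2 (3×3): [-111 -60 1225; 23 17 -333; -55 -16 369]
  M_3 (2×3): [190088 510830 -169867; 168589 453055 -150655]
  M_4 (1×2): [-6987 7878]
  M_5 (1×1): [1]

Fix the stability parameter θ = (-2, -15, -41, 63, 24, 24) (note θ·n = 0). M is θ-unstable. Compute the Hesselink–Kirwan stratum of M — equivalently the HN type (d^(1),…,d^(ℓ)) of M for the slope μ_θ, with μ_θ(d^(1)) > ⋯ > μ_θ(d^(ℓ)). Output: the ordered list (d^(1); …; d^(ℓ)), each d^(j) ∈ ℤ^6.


Barcode: M ≅ I[1,1]^2, I[1,2], I[2,4], I[2,6], I[3,3]. HN layers by μ_θ (6 steps, strictly decreasing):
  μ^(1)=63; μ^(2)=37; μ^(3)=-2; μ^(4)=-17/2; μ^(5)=-28; μ^(6)=-41

((0, 0, 0, 1, 0, 0); (0, 0, 0, 1, 1, 1); (2, 0, 0, 0, 0, 0); (1, 1, 0, 0, 0, 0); (0, 2, 2, 0, 0, 0); (0, 0, 1, 0, 0, 0))


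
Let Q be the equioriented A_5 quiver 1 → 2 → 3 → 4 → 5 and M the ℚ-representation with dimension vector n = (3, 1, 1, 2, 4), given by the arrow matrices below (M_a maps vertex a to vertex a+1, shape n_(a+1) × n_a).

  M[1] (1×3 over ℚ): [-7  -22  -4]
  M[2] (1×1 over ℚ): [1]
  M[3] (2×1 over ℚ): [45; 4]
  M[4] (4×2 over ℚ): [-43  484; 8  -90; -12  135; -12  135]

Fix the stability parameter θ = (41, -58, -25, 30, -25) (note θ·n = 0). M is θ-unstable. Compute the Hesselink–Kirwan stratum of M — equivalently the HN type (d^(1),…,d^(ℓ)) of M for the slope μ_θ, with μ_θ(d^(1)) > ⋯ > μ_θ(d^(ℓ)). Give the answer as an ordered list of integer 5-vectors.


Barcode: M ≅ I[1,1]^2, I[1,5], I[4,5], I[5,5]^2. HN layers by μ_θ (4 steps, strictly decreasing):
  μ^(1)=41; μ^(2)=5/2; μ^(3)=-14; μ^(4)=-25

((2, 0, 0, 0, 0); (0, 0, 0, 2, 2); (1, 1, 1, 0, 0); (0, 0, 0, 0, 2))


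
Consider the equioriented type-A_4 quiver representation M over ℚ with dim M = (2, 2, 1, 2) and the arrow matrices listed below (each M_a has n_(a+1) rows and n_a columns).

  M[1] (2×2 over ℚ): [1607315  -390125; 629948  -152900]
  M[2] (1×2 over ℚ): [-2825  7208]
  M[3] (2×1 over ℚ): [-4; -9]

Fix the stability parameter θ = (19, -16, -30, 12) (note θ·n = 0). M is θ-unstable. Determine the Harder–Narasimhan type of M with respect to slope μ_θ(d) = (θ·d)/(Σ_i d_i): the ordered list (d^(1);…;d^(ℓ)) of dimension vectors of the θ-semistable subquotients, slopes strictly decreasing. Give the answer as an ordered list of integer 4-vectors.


Via rank(M_{q-1}∘⋯∘M_p): M ≅ I[1,1], I[1,4], I[2,2], I[4,4].
μ_θ-semistable layers: μ^(1)=19; μ^(2)=12; μ^(3)=-9; μ^(4)=-16

((1, 0, 0, 0); (0, 0, 0, 2); (1, 1, 1, 0); (0, 1, 0, 0))


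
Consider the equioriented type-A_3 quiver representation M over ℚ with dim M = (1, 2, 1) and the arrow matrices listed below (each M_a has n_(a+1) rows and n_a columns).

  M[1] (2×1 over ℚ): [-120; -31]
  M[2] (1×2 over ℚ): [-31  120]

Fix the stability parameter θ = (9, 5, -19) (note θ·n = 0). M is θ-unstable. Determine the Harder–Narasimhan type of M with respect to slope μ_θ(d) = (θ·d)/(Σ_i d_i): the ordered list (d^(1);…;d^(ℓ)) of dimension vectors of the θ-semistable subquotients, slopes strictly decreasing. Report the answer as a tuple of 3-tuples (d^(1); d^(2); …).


Interval decomposition of M: I[1,2], I[2,3].
HN type (ℓ=2): μ^(1)=7; μ^(2)=-7

((1, 1, 0); (0, 1, 1))


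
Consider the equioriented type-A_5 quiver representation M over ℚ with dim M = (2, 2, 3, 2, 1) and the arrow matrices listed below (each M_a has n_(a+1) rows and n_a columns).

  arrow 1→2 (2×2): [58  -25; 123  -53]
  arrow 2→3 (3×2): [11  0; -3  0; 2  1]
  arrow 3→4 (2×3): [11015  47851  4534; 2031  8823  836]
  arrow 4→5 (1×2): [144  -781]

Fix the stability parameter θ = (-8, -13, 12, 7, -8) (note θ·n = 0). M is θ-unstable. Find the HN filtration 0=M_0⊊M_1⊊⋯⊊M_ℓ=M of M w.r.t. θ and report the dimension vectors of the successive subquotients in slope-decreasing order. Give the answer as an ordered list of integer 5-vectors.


Barcode: M ≅ I[1,4], I[1,5], I[3,3]. HN layers by μ_θ (4 steps, strictly decreasing):
  μ^(1)=12; μ^(2)=19/2; μ^(3)=11/3; μ^(4)=-21/2

((0, 0, 1, 0, 0); (0, 0, 1, 1, 0); (0, 0, 1, 1, 1); (2, 2, 0, 0, 0))


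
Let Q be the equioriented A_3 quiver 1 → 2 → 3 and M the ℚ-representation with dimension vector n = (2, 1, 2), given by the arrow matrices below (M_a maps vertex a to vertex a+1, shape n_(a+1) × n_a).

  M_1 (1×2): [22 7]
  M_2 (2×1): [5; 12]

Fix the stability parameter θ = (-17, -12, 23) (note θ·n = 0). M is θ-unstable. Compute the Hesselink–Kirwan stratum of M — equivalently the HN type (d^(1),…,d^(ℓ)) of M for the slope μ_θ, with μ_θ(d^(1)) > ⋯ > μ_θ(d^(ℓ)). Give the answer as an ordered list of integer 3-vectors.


Barcode: M ≅ I[1,1], I[1,3], I[3,3]. HN layers by μ_θ (3 steps, strictly decreasing):
  μ^(1)=23; μ^(2)=-12; μ^(3)=-17

((0, 0, 2); (0, 1, 0); (2, 0, 0))


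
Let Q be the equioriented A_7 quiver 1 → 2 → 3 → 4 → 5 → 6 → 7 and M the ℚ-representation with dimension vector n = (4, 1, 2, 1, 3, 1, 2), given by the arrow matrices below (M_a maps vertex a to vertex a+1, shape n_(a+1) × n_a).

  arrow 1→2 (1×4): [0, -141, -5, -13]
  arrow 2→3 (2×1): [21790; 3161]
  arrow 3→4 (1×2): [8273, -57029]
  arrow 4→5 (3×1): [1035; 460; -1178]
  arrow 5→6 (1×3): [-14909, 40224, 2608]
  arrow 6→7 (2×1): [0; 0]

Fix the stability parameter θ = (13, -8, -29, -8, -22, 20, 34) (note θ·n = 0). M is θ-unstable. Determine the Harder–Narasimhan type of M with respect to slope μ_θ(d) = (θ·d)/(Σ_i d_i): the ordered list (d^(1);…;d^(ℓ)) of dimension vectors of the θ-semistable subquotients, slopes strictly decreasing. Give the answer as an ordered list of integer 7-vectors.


Via rank(M_{q-1}∘⋯∘M_p): M ≅ I[1,1]^3, I[1,6], I[3,3], I[5,5]^2, I[7,7]^2.
μ_θ-semistable layers: μ^(1)=34; μ^(2)=20; μ^(3)=13; μ^(4)=-54/5; μ^(5)=-22; μ^(6)=-29

((0, 0, 0, 0, 0, 0, 2); (0, 0, 0, 0, 0, 1, 0); (3, 0, 0, 0, 0, 0, 0); (1, 1, 1, 1, 1, 0, 0); (0, 0, 0, 0, 2, 0, 0); (0, 0, 1, 0, 0, 0, 0))


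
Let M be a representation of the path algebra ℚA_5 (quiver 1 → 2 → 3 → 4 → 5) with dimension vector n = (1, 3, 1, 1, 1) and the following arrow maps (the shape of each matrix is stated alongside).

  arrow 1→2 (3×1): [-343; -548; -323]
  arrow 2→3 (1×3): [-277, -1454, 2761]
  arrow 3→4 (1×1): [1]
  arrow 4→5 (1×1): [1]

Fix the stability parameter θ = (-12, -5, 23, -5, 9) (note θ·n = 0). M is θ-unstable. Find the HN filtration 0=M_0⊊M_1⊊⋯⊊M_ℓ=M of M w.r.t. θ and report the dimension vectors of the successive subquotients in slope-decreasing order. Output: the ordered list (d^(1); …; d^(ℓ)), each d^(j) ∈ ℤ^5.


Interval decomposition of M: I[1,2], I[2,2], I[2,5].
HN type (ℓ=3): μ^(1)=9; μ^(2)=-5; μ^(3)=-12

((0, 0, 1, 1, 1); (0, 3, 0, 0, 0); (1, 0, 0, 0, 0))


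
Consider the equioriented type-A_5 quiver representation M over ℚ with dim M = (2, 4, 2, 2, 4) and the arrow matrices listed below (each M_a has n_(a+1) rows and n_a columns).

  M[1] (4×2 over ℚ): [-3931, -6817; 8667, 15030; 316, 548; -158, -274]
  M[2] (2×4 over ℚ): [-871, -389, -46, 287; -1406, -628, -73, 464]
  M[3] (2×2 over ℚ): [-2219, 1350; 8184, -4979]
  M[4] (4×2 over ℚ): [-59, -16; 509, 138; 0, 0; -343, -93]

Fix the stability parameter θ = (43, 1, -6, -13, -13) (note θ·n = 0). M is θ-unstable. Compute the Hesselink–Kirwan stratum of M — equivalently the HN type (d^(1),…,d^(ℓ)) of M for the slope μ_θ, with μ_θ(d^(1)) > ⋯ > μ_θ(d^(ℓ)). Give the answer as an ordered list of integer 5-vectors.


Barcode: M ≅ I[1,5]^2, I[2,2]^2, I[5,5]^2. HN layers by μ_θ (3 steps, strictly decreasing):
  μ^(1)=12/5; μ^(2)=1; μ^(3)=-13

((2, 2, 2, 2, 2); (0, 2, 0, 0, 0); (0, 0, 0, 0, 2))


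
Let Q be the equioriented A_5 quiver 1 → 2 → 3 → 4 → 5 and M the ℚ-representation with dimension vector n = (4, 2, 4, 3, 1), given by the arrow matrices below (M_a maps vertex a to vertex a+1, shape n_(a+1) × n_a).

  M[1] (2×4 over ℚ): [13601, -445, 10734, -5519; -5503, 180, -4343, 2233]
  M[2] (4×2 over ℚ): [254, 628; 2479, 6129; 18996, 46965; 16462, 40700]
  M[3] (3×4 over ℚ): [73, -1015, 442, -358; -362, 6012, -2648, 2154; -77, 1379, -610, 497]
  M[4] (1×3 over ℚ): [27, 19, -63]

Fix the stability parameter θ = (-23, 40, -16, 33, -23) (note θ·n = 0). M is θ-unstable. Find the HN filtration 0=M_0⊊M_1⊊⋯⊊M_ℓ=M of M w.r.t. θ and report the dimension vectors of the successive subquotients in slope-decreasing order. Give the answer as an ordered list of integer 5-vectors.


Interval decomposition of M: I[1,1]^2, I[1,4], I[1,5], I[3,3], I[3,4].
HN type (ℓ=5): μ^(1)=33; μ^(2)=12; μ^(3)=17/2; μ^(4)=-16; μ^(5)=-23

((0, 0, 0, 2, 0); (0, 1, 1, 0, 0); (0, 1, 1, 1, 1); (0, 0, 2, 0, 0); (4, 0, 0, 0, 0))


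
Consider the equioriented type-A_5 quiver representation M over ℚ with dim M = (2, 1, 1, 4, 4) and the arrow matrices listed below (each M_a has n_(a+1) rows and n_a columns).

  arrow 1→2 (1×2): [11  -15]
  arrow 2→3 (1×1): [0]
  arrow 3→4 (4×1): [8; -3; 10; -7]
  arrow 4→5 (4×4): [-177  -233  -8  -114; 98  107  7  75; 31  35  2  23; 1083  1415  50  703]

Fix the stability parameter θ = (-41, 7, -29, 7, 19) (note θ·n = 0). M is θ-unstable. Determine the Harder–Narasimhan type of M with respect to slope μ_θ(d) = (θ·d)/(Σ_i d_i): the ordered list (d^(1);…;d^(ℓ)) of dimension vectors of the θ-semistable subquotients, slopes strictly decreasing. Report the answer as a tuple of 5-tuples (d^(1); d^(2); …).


Barcode: M ≅ I[1,1], I[1,2], I[3,5], I[4,5]^3. HN layers by μ_θ (4 steps, strictly decreasing):
  μ^(1)=19; μ^(2)=7; μ^(3)=-29; μ^(4)=-41

((0, 0, 0, 0, 4); (0, 1, 0, 4, 0); (0, 0, 1, 0, 0); (2, 0, 0, 0, 0))


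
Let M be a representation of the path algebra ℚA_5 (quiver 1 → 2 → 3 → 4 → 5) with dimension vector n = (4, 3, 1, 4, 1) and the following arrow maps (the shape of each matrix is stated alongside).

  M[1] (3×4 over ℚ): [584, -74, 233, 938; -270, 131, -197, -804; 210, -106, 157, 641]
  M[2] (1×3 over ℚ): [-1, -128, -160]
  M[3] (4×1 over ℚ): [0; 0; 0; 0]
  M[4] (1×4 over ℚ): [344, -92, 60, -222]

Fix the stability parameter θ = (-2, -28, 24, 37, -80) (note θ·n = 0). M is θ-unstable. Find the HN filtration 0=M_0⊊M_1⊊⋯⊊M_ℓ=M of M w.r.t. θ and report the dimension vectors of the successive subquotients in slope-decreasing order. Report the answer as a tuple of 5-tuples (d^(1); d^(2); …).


Via rank(M_{q-1}∘⋯∘M_p): M ≅ I[1,1], I[1,2]^2, I[1,3], I[4,4]^3, I[4,5].
μ_θ-semistable layers: μ^(1)=37; μ^(2)=24; μ^(3)=-2; μ^(4)=-15; μ^(5)=-43/2

((0, 0, 0, 3, 0); (0, 0, 1, 0, 0); (1, 0, 0, 0, 0); (3, 3, 0, 0, 0); (0, 0, 0, 1, 1))


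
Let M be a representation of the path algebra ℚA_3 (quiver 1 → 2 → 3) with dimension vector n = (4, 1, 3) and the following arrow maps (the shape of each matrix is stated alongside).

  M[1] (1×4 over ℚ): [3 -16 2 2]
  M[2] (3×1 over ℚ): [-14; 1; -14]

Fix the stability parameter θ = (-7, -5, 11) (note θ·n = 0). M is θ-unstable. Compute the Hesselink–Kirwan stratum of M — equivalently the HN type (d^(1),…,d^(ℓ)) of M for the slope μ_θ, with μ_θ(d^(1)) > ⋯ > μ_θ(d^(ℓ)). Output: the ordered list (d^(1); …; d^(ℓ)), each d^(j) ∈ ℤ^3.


Via rank(M_{q-1}∘⋯∘M_p): M ≅ I[1,1]^3, I[1,3], I[3,3]^2.
μ_θ-semistable layers: μ^(1)=11; μ^(2)=-5; μ^(3)=-7

((0, 0, 3); (0, 1, 0); (4, 0, 0))


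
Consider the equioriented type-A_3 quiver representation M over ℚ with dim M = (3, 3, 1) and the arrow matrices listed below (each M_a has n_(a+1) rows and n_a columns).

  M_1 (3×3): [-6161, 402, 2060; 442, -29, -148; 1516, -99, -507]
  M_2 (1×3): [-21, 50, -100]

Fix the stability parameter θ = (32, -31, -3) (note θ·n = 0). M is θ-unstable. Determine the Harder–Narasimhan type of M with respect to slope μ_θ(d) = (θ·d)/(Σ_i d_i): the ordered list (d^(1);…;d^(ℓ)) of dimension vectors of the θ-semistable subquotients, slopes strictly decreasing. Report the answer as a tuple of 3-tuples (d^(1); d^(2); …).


Via rank(M_{q-1}∘⋯∘M_p): M ≅ I[1,2]^2, I[1,3].
μ_θ-semistable layers: μ^(1)=1/2; μ^(2)=-2/3

((2, 2, 0); (1, 1, 1))


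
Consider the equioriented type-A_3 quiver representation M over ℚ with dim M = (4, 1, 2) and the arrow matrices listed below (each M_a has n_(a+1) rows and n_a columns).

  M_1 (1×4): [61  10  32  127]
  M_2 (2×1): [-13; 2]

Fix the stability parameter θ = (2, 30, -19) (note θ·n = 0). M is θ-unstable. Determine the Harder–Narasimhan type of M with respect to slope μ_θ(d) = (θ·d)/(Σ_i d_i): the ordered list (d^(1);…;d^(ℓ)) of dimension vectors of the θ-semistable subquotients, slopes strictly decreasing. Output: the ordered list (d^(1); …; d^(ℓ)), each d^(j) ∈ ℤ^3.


Interval decomposition of M: I[1,1]^3, I[1,3], I[3,3].
HN type (ℓ=3): μ^(1)=11/2; μ^(2)=2; μ^(3)=-19

((0, 1, 1); (4, 0, 0); (0, 0, 1))


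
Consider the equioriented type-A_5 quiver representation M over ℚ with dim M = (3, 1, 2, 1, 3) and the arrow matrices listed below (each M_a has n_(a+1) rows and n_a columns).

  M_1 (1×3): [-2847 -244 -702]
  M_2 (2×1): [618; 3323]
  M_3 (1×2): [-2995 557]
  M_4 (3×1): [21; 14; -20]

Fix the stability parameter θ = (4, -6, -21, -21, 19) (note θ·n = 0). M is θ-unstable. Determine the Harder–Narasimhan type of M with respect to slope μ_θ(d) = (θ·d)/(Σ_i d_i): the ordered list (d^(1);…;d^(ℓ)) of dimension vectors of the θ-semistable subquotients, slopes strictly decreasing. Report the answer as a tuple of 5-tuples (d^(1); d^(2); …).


Via rank(M_{q-1}∘⋯∘M_p): M ≅ I[1,1]^2, I[1,5], I[3,3], I[5,5]^2.
μ_θ-semistable layers: μ^(1)=19; μ^(2)=4; μ^(3)=-11; μ^(4)=-21

((0, 0, 0, 0, 3); (2, 0, 0, 0, 0); (1, 1, 1, 1, 0); (0, 0, 1, 0, 0))


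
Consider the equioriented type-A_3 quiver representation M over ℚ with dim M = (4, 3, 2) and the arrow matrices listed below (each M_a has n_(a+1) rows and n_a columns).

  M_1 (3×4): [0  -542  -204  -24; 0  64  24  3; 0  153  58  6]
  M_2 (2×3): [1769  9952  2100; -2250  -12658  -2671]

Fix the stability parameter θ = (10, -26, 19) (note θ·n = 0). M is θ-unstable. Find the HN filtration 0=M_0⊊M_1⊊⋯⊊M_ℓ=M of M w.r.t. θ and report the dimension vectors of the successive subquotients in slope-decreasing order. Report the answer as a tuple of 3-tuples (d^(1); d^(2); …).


Via rank(M_{q-1}∘⋯∘M_p): M ≅ I[1,1]^2, I[1,2], I[1,3], I[2,3].
μ_θ-semistable layers: μ^(1)=19; μ^(2)=10; μ^(3)=-8; μ^(4)=-26

((0, 0, 2); (2, 0, 0); (2, 2, 0); (0, 1, 0))


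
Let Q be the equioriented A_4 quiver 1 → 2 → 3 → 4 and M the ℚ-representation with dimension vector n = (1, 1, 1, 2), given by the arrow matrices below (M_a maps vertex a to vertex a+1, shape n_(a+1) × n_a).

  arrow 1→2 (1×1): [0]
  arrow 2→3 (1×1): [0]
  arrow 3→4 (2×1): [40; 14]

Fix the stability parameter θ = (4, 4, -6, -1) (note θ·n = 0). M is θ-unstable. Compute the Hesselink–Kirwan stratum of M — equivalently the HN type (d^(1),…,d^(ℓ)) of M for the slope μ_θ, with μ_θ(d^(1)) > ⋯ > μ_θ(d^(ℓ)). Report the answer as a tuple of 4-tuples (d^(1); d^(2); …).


Barcode: M ≅ I[1,1], I[2,2], I[3,4], I[4,4]. HN layers by μ_θ (3 steps, strictly decreasing):
  μ^(1)=4; μ^(2)=-1; μ^(3)=-6

((1, 1, 0, 0); (0, 0, 0, 2); (0, 0, 1, 0))


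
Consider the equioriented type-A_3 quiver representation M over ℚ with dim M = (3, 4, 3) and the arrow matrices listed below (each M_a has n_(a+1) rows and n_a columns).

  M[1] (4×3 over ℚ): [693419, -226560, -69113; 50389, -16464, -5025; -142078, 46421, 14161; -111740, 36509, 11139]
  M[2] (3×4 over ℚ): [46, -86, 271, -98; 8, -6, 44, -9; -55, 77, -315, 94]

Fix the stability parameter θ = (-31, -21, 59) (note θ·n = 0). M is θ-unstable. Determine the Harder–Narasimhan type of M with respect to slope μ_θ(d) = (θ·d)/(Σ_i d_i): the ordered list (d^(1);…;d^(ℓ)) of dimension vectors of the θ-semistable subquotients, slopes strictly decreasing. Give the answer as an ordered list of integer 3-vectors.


Interval decomposition of M: I[1,2], I[1,3]^2, I[2,3].
HN type (ℓ=3): μ^(1)=59; μ^(2)=-21; μ^(3)=-31

((0, 0, 3); (0, 4, 0); (3, 0, 0))


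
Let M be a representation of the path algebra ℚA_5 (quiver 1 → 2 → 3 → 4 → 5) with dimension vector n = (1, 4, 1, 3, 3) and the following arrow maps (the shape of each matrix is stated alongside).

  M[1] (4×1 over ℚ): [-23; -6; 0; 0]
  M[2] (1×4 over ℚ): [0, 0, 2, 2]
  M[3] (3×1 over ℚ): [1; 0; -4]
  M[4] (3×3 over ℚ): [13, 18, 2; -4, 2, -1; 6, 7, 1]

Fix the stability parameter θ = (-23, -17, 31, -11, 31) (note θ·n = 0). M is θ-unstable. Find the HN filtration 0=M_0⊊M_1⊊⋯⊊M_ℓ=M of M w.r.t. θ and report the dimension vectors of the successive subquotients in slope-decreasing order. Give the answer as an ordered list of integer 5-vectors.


Barcode: M ≅ I[1,2], I[2,2]^2, I[2,5], I[4,5]^2. HN layers by μ_θ (5 steps, strictly decreasing):
  μ^(1)=31; μ^(2)=10; μ^(3)=-11; μ^(4)=-17; μ^(5)=-23

((0, 0, 0, 0, 3); (0, 0, 1, 1, 0); (0, 0, 0, 2, 0); (0, 4, 0, 0, 0); (1, 0, 0, 0, 0))


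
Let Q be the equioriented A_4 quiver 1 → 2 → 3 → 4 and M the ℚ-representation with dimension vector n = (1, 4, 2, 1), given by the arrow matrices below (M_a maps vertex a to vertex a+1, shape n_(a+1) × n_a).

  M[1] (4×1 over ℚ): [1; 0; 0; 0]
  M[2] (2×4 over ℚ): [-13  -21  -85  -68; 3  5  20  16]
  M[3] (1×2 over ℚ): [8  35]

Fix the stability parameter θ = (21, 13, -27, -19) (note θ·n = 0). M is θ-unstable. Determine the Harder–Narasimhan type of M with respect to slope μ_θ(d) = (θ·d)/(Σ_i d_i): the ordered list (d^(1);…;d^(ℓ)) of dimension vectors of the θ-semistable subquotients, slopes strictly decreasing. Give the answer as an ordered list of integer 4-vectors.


Via rank(M_{q-1}∘⋯∘M_p): M ≅ I[1,4], I[2,2]^2, I[2,3].
μ_θ-semistable layers: μ^(1)=13; μ^(2)=-3; μ^(3)=-7

((0, 2, 0, 0); (1, 1, 1, 1); (0, 1, 1, 0))


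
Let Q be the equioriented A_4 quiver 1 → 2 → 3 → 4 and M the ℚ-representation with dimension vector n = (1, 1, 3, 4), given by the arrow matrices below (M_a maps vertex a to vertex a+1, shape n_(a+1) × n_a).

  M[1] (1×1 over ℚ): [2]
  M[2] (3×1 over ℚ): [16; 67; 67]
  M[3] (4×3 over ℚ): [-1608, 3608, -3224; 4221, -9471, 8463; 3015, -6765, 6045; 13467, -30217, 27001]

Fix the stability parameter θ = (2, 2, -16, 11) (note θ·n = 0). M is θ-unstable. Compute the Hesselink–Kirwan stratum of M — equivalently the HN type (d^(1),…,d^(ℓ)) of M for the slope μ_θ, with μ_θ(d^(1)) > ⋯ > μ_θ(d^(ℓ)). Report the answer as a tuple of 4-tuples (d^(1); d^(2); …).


Via rank(M_{q-1}∘⋯∘M_p): M ≅ I[1,3], I[3,3], I[3,4], I[4,4]^3.
μ_θ-semistable layers: μ^(1)=11; μ^(2)=-4; μ^(3)=-16

((0, 0, 0, 4); (1, 1, 1, 0); (0, 0, 2, 0))


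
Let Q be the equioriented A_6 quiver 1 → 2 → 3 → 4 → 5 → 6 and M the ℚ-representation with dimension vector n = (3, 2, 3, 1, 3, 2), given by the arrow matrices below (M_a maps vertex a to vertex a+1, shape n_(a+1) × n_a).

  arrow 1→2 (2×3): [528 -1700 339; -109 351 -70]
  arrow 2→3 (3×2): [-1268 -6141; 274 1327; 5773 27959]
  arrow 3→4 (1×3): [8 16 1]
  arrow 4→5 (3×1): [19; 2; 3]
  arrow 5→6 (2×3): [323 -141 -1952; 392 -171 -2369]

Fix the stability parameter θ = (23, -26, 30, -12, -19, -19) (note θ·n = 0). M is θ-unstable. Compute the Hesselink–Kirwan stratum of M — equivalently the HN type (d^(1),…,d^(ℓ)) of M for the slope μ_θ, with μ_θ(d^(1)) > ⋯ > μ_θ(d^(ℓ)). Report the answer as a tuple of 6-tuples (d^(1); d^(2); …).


Via rank(M_{q-1}∘⋯∘M_p): M ≅ I[1,1], I[1,3], I[1,6], I[3,3], I[5,5], I[5,6].
μ_θ-semistable layers: μ^(1)=30; μ^(2)=23; μ^(3)=-3/2; μ^(4)=-23/6; μ^(5)=-19

((0, 0, 2, 0, 0, 0); (1, 0, 0, 0, 0, 0); (1, 1, 0, 0, 0, 0); (1, 1, 1, 1, 1, 1); (0, 0, 0, 0, 2, 1))
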